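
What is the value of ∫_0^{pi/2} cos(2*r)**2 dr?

Use the identity cos^2(2*r) = (1 + cos(4*r))/2.
An antiderivative is F(r) = r/2 + sin(4*r)/8.
Then F(pi/2) - F(0) = (pi/4) - (0) = pi/4.

pi/4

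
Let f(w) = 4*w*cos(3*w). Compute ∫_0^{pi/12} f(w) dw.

-4/9 + sqrt(2)*pi/18 + 2*sqrt(2)/9

Integrate by parts once (u = w, dv = 4*cos(3*w) dw).
An antiderivative is F(w) = 4*w*sin(3*w)/3 + 4*cos(3*w)/9.
Then F(pi/12) - F(0) = (sqrt(2)*(pi + 4)/18) - (4/9) = -4/9 + sqrt(2)*pi/18 + 2*sqrt(2)/9.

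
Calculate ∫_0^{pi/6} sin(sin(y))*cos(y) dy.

1 - cos(1/2)

Let u = sin(y), so du = cos(y) dy. When y = 0, u = 0; when y = pi/6, u = 1/2.
The integral becomes ∫ sin(u) du from 0 to 1/2, with antiderivative -cos(u).
Back in y: F(y) = -cos(sin(y)).
Then F(pi/6) - F(0) = (-cos(1/2)) - (-1) = 1 - cos(1/2).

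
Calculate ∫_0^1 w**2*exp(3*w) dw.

-2/27 + 5*exp(3)/27

Integrate by parts twice (u = w^2, dv = exp(3*w) dw).
An antiderivative is F(w) = (9*w**2 - 6*w + 2)*exp(3*w)/27.
Then F(1) - F(0) = (5*exp(3)/27) - (2/27) = -2/27 + 5*exp(3)/27.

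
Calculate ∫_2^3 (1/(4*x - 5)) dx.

-log(3)/4 + log(7)/4

An antiderivative is F(x) = log(4*x - 5)/4.
Then F(3) - F(2) = (log(7)/4) - (log(3)/4) = -log(3)/4 + log(7)/4.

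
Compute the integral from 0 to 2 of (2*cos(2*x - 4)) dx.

Let u = 2*x - 4, so du = 2 dx. When x = 0, u = -4; when x = 2, u = 0.
The integral becomes ∫ cos(u) du from -4 to 0, with antiderivative sin(u).
Back in x: F(x) = sin(2*x - 4).
Then F(2) - F(0) = (0) - (-sin(4)) = sin(4).

sin(4)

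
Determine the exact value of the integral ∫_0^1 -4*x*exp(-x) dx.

Integrate by parts once (u = x, dv = -4*exp(-x) dx).
An antiderivative is F(x) = (4*x + 4)*exp(-x).
Then F(1) - F(0) = (8*exp(-1)) - (4) = -4 + 8*exp(-1).

-4 + 8*exp(-1)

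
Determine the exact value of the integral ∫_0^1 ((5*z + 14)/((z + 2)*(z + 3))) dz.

Factor the denominator: z**2 + 5*z + 6 = (z + 3)(z + 2).
Partial fractions: (5*z + 14)/((z + 2)*(z + 3)) = 1/(z + 3) + 4/(z + 2).
An antiderivative is F(z) = 4*log(z + 2) + log(z + 3).
Then F(1) - F(0) = (2*log(2) + 4*log(3)) - (log(48)) = log(27/4).

log(27/4)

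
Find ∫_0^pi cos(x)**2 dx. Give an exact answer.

Use the identity cos^2(x) = (1 + cos(2*x))/2.
An antiderivative is F(x) = x/2 + sin(2*x)/4.
Then F(pi) - F(0) = (pi/2) - (0) = pi/2.

pi/2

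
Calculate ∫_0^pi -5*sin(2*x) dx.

0

An antiderivative is F(x) = 5*cos(2*x)/2.
Then F(pi) - F(0) = (5/2) - (5/2) = 0.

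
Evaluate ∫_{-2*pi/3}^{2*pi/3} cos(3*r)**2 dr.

2*pi/3

Use the identity cos^2(3*r) = (1 + cos(6*r))/2.
An antiderivative is F(r) = r/2 + sin(6*r)/12.
Then F(2*pi/3) - F(-2*pi/3) = (pi/3) - (-pi/3) = 2*pi/3.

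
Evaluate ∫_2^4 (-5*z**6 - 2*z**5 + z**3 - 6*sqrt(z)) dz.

By the power rule, an antiderivative is F(z) = -5*z**7/7 - z**6/3 + z**4/4 - 4*z**(3/2).
Then F(4) - F(2) = (-273760/21) - (-2284/21 - 8*sqrt(2)) = -90492/7 + 8*sqrt(2).

-90492/7 + 8*sqrt(2)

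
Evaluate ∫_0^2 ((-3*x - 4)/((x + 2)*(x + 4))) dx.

Factor the denominator: x**2 + 6*x + 8 = (x + 4)(x + 2).
Partial fractions: (-3*x - 4)/((x + 2)*(x + 4)) = -4/(x + 4) + 1/(x + 2).
An antiderivative is F(x) = log(x + 2) - 4*log(x + 4).
Then F(2) - F(0) = (-4*log(3) - 2*log(2)) - (-7*log(2)) = log(32/81).

log(32/81)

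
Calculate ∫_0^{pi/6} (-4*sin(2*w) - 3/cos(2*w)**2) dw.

-3*sqrt(3)/2 - 1

An antiderivative is F(w) = 2*cos(2*w) - 3*tan(2*w)/2.
Then F(pi/6) - F(0) = (1 - 3*sqrt(3)/2) - (2) = -3*sqrt(3)/2 - 1.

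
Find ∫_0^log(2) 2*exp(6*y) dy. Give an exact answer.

Let u = exp(y), so du = exp(y) dy. When y = 0, u = 1; when y = log(2), u = 2.
The integral becomes 2·∫ u**5 du from 1 to 2, with antiderivative u**6/3.
Back in y: F(y) = exp(6*y)/3.
Then F(log(2)) - F(0) = (64/3) - (1/3) = 21.

21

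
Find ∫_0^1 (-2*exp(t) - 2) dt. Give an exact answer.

An antiderivative is F(t) = -2*t - 2*exp(t).
Then F(1) - F(0) = (-2*E - 2) - (-2) = -2*E.

-2*E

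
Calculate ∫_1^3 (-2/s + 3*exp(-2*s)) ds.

An antiderivative is F(s) = -2*log(s) - 3*exp(-2*s)/2.
Then F(3) - F(1) = (-2*log(3) - 3*exp(-6)/2) - (-3*exp(-2)/2) = -2*log(3) - 3*exp(-6)/2 + 3*exp(-2)/2.

-2*log(3) - 3*exp(-6)/2 + 3*exp(-2)/2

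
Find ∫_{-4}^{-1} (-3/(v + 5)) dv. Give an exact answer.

-log(64)

An antiderivative is F(v) = -3*log(v + 5).
Then F(-1) - F(-4) = (-log(64)) - (0) = -log(64).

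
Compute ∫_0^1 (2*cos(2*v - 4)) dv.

-sin(2) + sin(4)

Let u = 2*v - 4, so du = 2 dv. When v = 0, u = -4; when v = 1, u = -2.
The integral becomes ∫ cos(u) du from -4 to -2, with antiderivative sin(u).
Back in v: F(v) = sin(2*v - 4).
Then F(1) - F(0) = (-sin(2)) - (-sin(4)) = -sin(2) + sin(4).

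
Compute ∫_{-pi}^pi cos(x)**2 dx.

pi

Use the identity cos^2(x) = (1 + cos(2*x))/2.
An antiderivative is F(x) = x/2 + sin(2*x)/4.
Then F(pi) - F(-pi) = (pi/2) - (-pi/2) = pi.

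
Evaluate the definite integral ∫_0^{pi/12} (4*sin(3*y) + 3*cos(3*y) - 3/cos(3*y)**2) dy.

1/3 - sqrt(2)/6

An antiderivative is F(y) = sin(3*y) - 4*cos(3*y)/3 - tan(3*y).
Then F(pi/12) - F(0) = (-1 - sqrt(2)/6) - (-4/3) = 1/3 - sqrt(2)/6.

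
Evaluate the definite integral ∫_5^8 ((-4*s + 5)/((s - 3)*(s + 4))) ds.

Factor the denominator: s**2 + s - 12 = (s + 4)(s - 3).
Partial fractions: (-4*s + 5)/((s - 3)*(s + 4)) = -3/(s + 4) - 1/(s - 3).
An antiderivative is F(s) = -log(s - 3) - 3*log(s + 4).
Then F(8) - F(5) = (-6*log(2) - 3*log(3) - log(5)) - (-6*log(3) - log(2)) = -5*log(2) - log(5) + 3*log(3).

-5*log(2) - log(5) + 3*log(3)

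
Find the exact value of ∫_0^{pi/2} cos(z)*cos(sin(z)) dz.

sin(1)

Let u = sin(z), so du = cos(z) dz. When z = 0, u = 0; when z = pi/2, u = 1.
The integral becomes ∫ cos(u) du from 0 to 1, with antiderivative sin(u).
Back in z: F(z) = sin(sin(z)).
Then F(pi/2) - F(0) = (sin(1)) - (0) = sin(1).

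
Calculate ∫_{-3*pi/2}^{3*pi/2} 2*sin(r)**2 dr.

Use the identity sin^2(r) = (1 - cos(2*r))/2.
An antiderivative is F(r) = r - sin(2*r)/2.
Then F(3*pi/2) - F(-3*pi/2) = (3*pi/2) - (-3*pi/2) = 3*pi.

3*pi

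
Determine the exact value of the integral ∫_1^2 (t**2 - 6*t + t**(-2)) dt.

By the power rule, an antiderivative is F(t) = t**3/3 - 3*t**2 - 1/t.
Then F(2) - F(1) = (-59/6) - (-11/3) = -37/6.

-37/6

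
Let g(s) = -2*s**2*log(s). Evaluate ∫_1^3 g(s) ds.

52/9 - 18*log(3)

Integrate by parts once (u = ln s, dv = -2*s**2 ds).
An antiderivative is F(s) = -2*s**3*(3*log(s) - 1)/9.
Then F(3) - F(1) = (6 - 18*log(3)) - (2/9) = 52/9 - 18*log(3).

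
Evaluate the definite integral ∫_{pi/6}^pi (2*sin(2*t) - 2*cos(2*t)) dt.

An antiderivative is F(t) = -sin(2*t) - cos(2*t).
Then F(pi) - F(pi/6) = (-1) - (-sqrt(3)/2 - 1/2) = -1/2 + sqrt(3)/2.

-1/2 + sqrt(3)/2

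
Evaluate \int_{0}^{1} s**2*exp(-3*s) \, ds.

Integrate by parts twice (u = s^2, dv = exp(-3*s) ds).
An antiderivative is F(s) = (-9*s**2 - 6*s - 2)*exp(-3*s)/27.
Then F(1) - F(0) = (-17*exp(-3)/27) - (-2/27) = 2/27 - 17*exp(-3)/27.

2/27 - 17*exp(-3)/27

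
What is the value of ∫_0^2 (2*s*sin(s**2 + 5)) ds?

cos(5) - cos(9)

Let u = s**2 + 5, so du = 2*s ds. When s = 0, u = 5; when s = 2, u = 9.
The integral becomes ∫ sin(u) du from 5 to 9, with antiderivative -cos(u).
Back in s: F(s) = -cos(s**2 + 5).
Then F(2) - F(0) = (-cos(9)) - (-cos(5)) = cos(5) - cos(9).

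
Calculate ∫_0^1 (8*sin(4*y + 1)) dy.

-2*cos(5) + 2*cos(1)

Let u = 4*y + 1, so du = 4 dy. When y = 0, u = 1; when y = 1, u = 5.
The integral becomes 2·∫ sin(u) du from 1 to 5, with antiderivative -2*cos(u).
Back in y: F(y) = -2*cos(4*y + 1).
Then F(1) - F(0) = (-2*cos(5)) - (-2*cos(1)) = -2*cos(5) + 2*cos(1).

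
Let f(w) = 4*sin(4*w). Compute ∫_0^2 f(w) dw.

1 - cos(8)

Let u = 4*w, so du = 4 dw. When w = 0, u = 0; when w = 2, u = 8.
The integral becomes ∫ sin(u) du from 0 to 8, with antiderivative -cos(u).
Back in w: F(w) = -cos(4*w).
Then F(2) - F(0) = (-cos(8)) - (-1) = 1 - cos(8).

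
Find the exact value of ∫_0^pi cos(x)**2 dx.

pi/2

Use the identity cos^2(x) = (1 + cos(2*x))/2.
An antiderivative is F(x) = x/2 + sin(2*x)/4.
Then F(pi) - F(0) = (pi/2) - (0) = pi/2.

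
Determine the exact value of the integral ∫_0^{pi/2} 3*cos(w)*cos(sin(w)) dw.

Let u = sin(w), so du = cos(w) dw. When w = 0, u = 0; when w = pi/2, u = 1.
The integral becomes 3·∫ cos(u) du from 0 to 1, with antiderivative 3*sin(u).
Back in w: F(w) = 3*sin(sin(w)).
Then F(pi/2) - F(0) = (3*sin(1)) - (0) = 3*sin(1).

3*sin(1)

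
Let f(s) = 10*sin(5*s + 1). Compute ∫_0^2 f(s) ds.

Let u = 5*s + 1, so du = 5 ds. When s = 0, u = 1; when s = 2, u = 11.
The integral becomes 2·∫ sin(u) du from 1 to 11, with antiderivative -2*cos(u).
Back in s: F(s) = -2*cos(5*s + 1).
Then F(2) - F(0) = (-2*cos(11)) - (-2*cos(1)) = -2*cos(11) + 2*cos(1).

-2*cos(11) + 2*cos(1)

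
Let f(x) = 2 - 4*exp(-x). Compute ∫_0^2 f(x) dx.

4*exp(-2)

An antiderivative is F(x) = 2*x + 4*exp(-x).
Then F(2) - F(0) = (4*exp(-2) + 4) - (4) = 4*exp(-2).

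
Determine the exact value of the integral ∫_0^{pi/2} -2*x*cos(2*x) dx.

Integrate by parts once (u = x, dv = -2*cos(2*x) dx).
An antiderivative is F(x) = -x*sin(2*x) - cos(2*x)/2.
Then F(pi/2) - F(0) = (1/2) - (-1/2) = 1.

1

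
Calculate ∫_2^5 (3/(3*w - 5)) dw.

log(10)

An antiderivative is F(w) = log(3*w - 5).
Then F(5) - F(2) = (log(10)) - (0) = log(10).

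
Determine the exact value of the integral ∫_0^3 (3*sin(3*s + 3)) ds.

cos(3) - cos(12)

Let u = 3*s + 3, so du = 3 ds. When s = 0, u = 3; when s = 3, u = 12.
The integral becomes ∫ sin(u) du from 3 to 12, with antiderivative -cos(u).
Back in s: F(s) = -cos(3*s + 3).
Then F(3) - F(0) = (-cos(12)) - (-cos(3)) = cos(3) - cos(12).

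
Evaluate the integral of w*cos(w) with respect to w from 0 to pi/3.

Integrate by parts once (u = w, dv = cos(w) dw).
An antiderivative is F(w) = w*sin(w) + cos(w).
Then F(pi/3) - F(0) = (1/2 + sqrt(3)*pi/6) - (1) = -1/2 + sqrt(3)*pi/6.

-1/2 + sqrt(3)*pi/6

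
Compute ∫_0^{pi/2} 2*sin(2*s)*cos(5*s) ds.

Use the identity sin(2*s)cos(5*s) = [sin(7*s) + sin(-3*s)]/2.
An antiderivative is F(s) = cos(3*s)/3 - cos(7*s)/7.
Then F(pi/2) - F(0) = (0) - (4/21) = -4/21.

-4/21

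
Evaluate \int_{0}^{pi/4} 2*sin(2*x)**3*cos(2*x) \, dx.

1/4

Let u = sin(2*x), so du = 2*cos(2*x) dx. When x = 0, u = 0; when x = pi/4, u = 1.
The integral becomes ∫ u**3 du from 0 to 1, with antiderivative u**4/4.
Back in x: F(x) = sin(2*x)**4/4.
Then F(pi/4) - F(0) = (1/4) - (0) = 1/4.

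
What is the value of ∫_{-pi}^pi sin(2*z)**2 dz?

pi

Use the identity sin^2(2*z) = (1 - cos(4*z))/2.
An antiderivative is F(z) = z/2 - sin(4*z)/8.
Then F(pi) - F(-pi) = (pi/2) - (-pi/2) = pi.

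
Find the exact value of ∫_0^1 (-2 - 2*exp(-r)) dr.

-4 + 2*exp(-1)

An antiderivative is F(r) = -2*r + 2*exp(-r).
Then F(1) - F(0) = (-2 + 2*exp(-1)) - (2) = -4 + 2*exp(-1).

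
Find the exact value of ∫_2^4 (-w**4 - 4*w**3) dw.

By the power rule, an antiderivative is F(w) = -w**5/5 - w**4.
Then F(4) - F(2) = (-2304/5) - (-112/5) = -2192/5.

-2192/5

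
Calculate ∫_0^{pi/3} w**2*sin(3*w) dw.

Integrate by parts twice (u = w^2, dv = sin(3*w) dw).
An antiderivative is F(w) = -w**2*cos(3*w)/3 + 2*w*sin(3*w)/9 + 2*cos(3*w)/27.
Then F(pi/3) - F(0) = (-2/27 + pi**2/27) - (2/27) = -4/27 + pi**2/27.

-4/27 + pi**2/27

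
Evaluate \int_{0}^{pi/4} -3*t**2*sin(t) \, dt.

-3*sqrt(2) - 3*sqrt(2)*pi/4 + 3*sqrt(2)*pi**2/32 + 6

Integrate by parts twice (u = t^2, dv = -3*sin(t) dt).
An antiderivative is F(t) = 3*t**2*cos(t) - 6*t*sin(t) - 6*cos(t).
Then F(pi/4) - F(0) = (3*sqrt(2)*(-32 - 8*pi + pi**2)/32) - (-6) = -3*sqrt(2) - 3*sqrt(2)*pi/4 + 3*sqrt(2)*pi**2/32 + 6.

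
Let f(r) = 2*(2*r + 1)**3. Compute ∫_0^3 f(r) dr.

Let u = 2*r + 1, so du = 2 dr. When r = 0, u = 1; when r = 3, u = 7.
The integral becomes ∫ u**3 du from 1 to 7, with antiderivative u**4/4.
Back in r: F(r) = (2*r + 1)**4/4.
Then F(3) - F(0) = (2401/4) - (1/4) = 600.

600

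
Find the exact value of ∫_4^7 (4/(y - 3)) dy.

8*log(2)

An antiderivative is F(y) = 4*log(y - 3).
Then F(7) - F(4) = (8*log(2)) - (0) = 8*log(2).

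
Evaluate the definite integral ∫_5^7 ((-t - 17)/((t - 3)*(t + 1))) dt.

log(8/81)

Factor the denominator: t**2 - 2*t - 3 = (t + 1)(t - 3).
Partial fractions: (-t - 17)/((t - 3)*(t + 1)) = 4/(t + 1) - 5/(t - 3).
An antiderivative is F(t) = -5*log(t - 3) + 4*log(t + 1).
Then F(7) - F(5) = (log(4)) - (log(81/2)) = log(8/81).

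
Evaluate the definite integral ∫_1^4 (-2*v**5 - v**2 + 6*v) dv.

-1341

By the power rule, an antiderivative is F(v) = -v**6/3 - v**3/3 + 3*v**2.
Then F(4) - F(1) = (-4016/3) - (7/3) = -1341.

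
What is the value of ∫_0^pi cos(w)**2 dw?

pi/2

Use the identity cos^2(w) = (1 + cos(2*w))/2.
An antiderivative is F(w) = w/2 + sin(2*w)/4.
Then F(pi) - F(0) = (pi/2) - (0) = pi/2.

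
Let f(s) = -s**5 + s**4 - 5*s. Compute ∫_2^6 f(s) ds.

-94448/15

By the power rule, an antiderivative is F(s) = -s**6/6 + s**5/5 - 5*s**2/2.
Then F(6) - F(2) = (-31554/5) - (-214/15) = -94448/15.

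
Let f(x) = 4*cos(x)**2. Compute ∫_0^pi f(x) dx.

Use the identity cos^2(x) = (1 + cos(2*x))/2.
An antiderivative is F(x) = 2*x + sin(2*x).
Then F(pi) - F(0) = (2*pi) - (0) = 2*pi.

2*pi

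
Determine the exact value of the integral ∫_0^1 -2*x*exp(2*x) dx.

-exp(2)/2 - 1/2

Integrate by parts once (u = x, dv = -2*exp(2*x) dx).
An antiderivative is F(x) = (-2*x + 1)*exp(2*x)/2.
Then F(1) - F(0) = (-exp(2)/2) - (1/2) = -exp(2)/2 - 1/2.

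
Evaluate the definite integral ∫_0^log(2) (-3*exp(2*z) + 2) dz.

-9/2 + log(4)

An antiderivative is F(z) = -3*exp(2*z)/2 + 2*z.
Then F(log(2)) - F(0) = (-6 + 2*log(2)) - (-3/2) = -9/2 + log(4).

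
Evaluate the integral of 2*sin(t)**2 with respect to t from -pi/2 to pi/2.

Use the identity sin^2(t) = (1 - cos(2*t))/2.
An antiderivative is F(t) = t - sin(2*t)/2.
Then F(pi/2) - F(-pi/2) = (pi/2) - (-pi/2) = pi.

pi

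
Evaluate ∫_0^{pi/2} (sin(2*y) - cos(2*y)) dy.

An antiderivative is F(y) = -sin(2*y)/2 - cos(2*y)/2.
Then F(pi/2) - F(0) = (1/2) - (-1/2) = 1.

1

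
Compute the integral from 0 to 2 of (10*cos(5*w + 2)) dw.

-2*sin(2) + 2*sin(12)

Let u = 5*w + 2, so du = 5 dw. When w = 0, u = 2; when w = 2, u = 12.
The integral becomes 2·∫ cos(u) du from 2 to 12, with antiderivative 2*sin(u).
Back in w: F(w) = 2*sin(5*w + 2).
Then F(2) - F(0) = (2*sin(12)) - (2*sin(2)) = -2*sin(2) + 2*sin(12).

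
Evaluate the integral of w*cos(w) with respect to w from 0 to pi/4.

Integrate by parts once (u = w, dv = cos(w) dw).
An antiderivative is F(w) = w*sin(w) + cos(w).
Then F(pi/4) - F(0) = (sqrt(2)*(pi + 4)/8) - (1) = -1 + sqrt(2)*pi/8 + sqrt(2)/2.

-1 + sqrt(2)*pi/8 + sqrt(2)/2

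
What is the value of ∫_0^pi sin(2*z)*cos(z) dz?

4/3

Use the identity sin(2*z)cos(z) = [sin(3*z) + sin(z)]/2.
An antiderivative is F(z) = -cos(z)/2 - cos(3*z)/6.
Then F(pi) - F(0) = (2/3) - (-2/3) = 4/3.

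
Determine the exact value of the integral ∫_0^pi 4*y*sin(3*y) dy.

4*pi/3

Integrate by parts once (u = y, dv = 4*sin(3*y) dy).
An antiderivative is F(y) = -4*y*cos(3*y)/3 + 4*sin(3*y)/9.
Then F(pi) - F(0) = (4*pi/3) - (0) = 4*pi/3.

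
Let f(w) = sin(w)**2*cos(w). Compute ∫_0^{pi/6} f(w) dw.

1/24

Let u = sin(w), so du = cos(w) dw. When w = 0, u = 0; when w = pi/6, u = 1/2.
The integral becomes ∫ u**2 du from 0 to 1/2, with antiderivative u**3/3.
Back in w: F(w) = sin(w)**3/3.
Then F(pi/6) - F(0) = (1/24) - (0) = 1/24.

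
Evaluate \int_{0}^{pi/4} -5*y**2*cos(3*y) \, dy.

Integrate by parts twice (u = y^2, dv = -5*cos(3*y) dy).
An antiderivative is F(y) = -5*y**2*sin(3*y)/3 - 10*y*cos(3*y)/9 + 10*sin(3*y)/27.
Then F(pi/4) - F(0) = (5*sqrt(2)*(-9*pi**2 + 32 + 24*pi)/864) - (0) = 5*sqrt(2)*(-9*pi**2 + 32 + 24*pi)/864.

5*sqrt(2)*(-9*pi**2 + 32 + 24*pi)/864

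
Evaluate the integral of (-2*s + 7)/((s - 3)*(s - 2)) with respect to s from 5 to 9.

-3*log(7) + 4*log(3)

Factor the denominator: s**2 - 5*s + 6 = (s - 2)(s - 3).
Partial fractions: (-2*s + 7)/((s - 3)*(s - 2)) = -3/(s - 2) + 1/(s - 3).
An antiderivative is F(s) = log(s - 3) - 3*log(s - 2).
Then F(9) - F(5) = (-3*log(7) + log(2) + log(3)) - (log(2/27)) = -3*log(7) + 4*log(3).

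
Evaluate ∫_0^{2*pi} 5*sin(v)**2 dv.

Use the identity sin^2(v) = (1 - cos(2*v))/2.
An antiderivative is F(v) = 5*v/2 - 5*sin(2*v)/4.
Then F(2*pi) - F(0) = (5*pi) - (0) = 5*pi.

5*pi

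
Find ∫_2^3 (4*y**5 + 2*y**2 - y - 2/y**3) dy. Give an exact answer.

16321/36

By the power rule, an antiderivative is F(y) = 2*y**6/3 + 2*y**3/3 - y**2/2 + y**(-2).
Then F(3) - F(2) = (8993/18) - (185/4) = 16321/36.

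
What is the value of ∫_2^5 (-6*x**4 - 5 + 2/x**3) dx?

By the power rule, an antiderivative is F(x) = -6*x**5/5 - 5*x - 1/x**2.
Then F(5) - F(2) = (-94376/25) - (-973/20) = -372639/100.

-372639/100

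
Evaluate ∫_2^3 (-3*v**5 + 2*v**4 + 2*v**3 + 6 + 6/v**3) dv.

-12551/60

By the power rule, an antiderivative is F(v) = -v**6/2 + 2*v**5/5 + v**4/2 + 6*v - 3/v**2.
Then F(3) - F(2) = (-3137/15) - (1/20) = -12551/60.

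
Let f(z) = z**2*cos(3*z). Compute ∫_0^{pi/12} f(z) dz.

sqrt(2)*(-32 + pi**2 + 8*pi)/864

Integrate by parts twice (u = z^2, dv = cos(3*z) dz).
An antiderivative is F(z) = z**2*sin(3*z)/3 + 2*z*cos(3*z)/9 - 2*sin(3*z)/27.
Then F(pi/12) - F(0) = (sqrt(2)*(-32 + pi**2 + 8*pi)/864) - (0) = sqrt(2)*(-32 + pi**2 + 8*pi)/864.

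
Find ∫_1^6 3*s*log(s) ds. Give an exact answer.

Integrate by parts once (u = ln s, dv = 3*s ds).
An antiderivative is F(s) = 3*s**2*(2*log(s) - 1)/4.
Then F(6) - F(1) = (-27 + 54*log(2) + 54*log(3)) - (-3/4) = -105/4 + 54*log(2) + 54*log(3).

-105/4 + 54*log(2) + 54*log(3)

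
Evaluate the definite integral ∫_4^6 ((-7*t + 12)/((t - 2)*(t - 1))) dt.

Factor the denominator: t**2 - 3*t + 2 = (t - 1)(t - 2).
Partial fractions: (-7*t + 12)/((t - 2)*(t - 1)) = -5/(t - 1) - 2/(t - 2).
An antiderivative is F(t) = -2*log(t - 2) - 5*log(t - 1).
Then F(6) - F(4) = (-5*log(5) - 4*log(2)) - (-5*log(3) - 2*log(2)) = -5*log(5) - 2*log(2) + 5*log(3).

-5*log(5) - 2*log(2) + 5*log(3)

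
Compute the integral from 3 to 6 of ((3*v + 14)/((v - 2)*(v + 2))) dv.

Factor the denominator: v**2 - 4 = (v + 2)(v - 2).
Partial fractions: (3*v + 14)/((v - 2)*(v + 2)) = -2/(v + 2) + 5/(v - 2).
An antiderivative is F(v) = 5*log(v - 2) - 2*log(v + 2).
Then F(6) - F(3) = (log(16)) - (-log(25)) = 4*log(2) + 2*log(5).

4*log(2) + 2*log(5)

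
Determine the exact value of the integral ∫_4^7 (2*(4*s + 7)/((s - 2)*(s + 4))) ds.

Factor the denominator: s**2 + 2*s - 8 = (s + 4)(s - 2).
Partial fractions: 2*(4*s + 7)/((s - 2)*(s + 4)) = 3/(s + 4) + 5/(s - 2).
An antiderivative is F(s) = 5*log(s - 2) + 3*log(s + 4).
Then F(7) - F(4) = (3*log(11) + 5*log(5)) - (14*log(2)) = -14*log(2) + 3*log(11) + 5*log(5).

-14*log(2) + 3*log(11) + 5*log(5)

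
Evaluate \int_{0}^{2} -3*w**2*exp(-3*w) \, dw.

Integrate by parts twice (u = w^2, dv = -3*exp(-3*w) dw).
An antiderivative is F(w) = (9*w**2 + 6*w + 2)*exp(-3*w)/9.
Then F(2) - F(0) = (50*exp(-6)/9) - (2/9) = -2/9 + 50*exp(-6)/9.

-2/9 + 50*exp(-6)/9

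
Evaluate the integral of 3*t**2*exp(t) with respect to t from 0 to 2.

Integrate by parts twice (u = t^2, dv = 3*exp(t) dt).
An antiderivative is F(t) = (3*t**2 - 6*t + 6)*exp(t).
Then F(2) - F(0) = (6*exp(2)) - (6) = -6 + 6*exp(2).

-6 + 6*exp(2)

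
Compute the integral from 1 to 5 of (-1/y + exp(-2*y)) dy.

-log(5) - exp(-10)/2 + exp(-2)/2

An antiderivative is F(y) = -log(y) - exp(-2*y)/2.
Then F(5) - F(1) = (-log(5) - exp(-10)/2) - (-exp(-2)/2) = -log(5) - exp(-10)/2 + exp(-2)/2.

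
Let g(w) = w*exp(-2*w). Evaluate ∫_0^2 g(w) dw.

(-5 + exp(4))*exp(-4)/4

Integrate by parts once (u = w, dv = exp(-2*w) dw).
An antiderivative is F(w) = (-2*w - 1)*exp(-2*w)/4.
Then F(2) - F(0) = (-5*exp(-4)/4) - (-1/4) = (-5 + exp(4))*exp(-4)/4.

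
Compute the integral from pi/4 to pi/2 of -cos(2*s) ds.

1/2

An antiderivative is F(s) = -sin(2*s)/2.
Then F(pi/2) - F(pi/4) = (0) - (-1/2) = 1/2.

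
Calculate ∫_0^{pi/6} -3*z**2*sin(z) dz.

Integrate by parts twice (u = z^2, dv = -3*sin(z) dz).
An antiderivative is F(z) = 3*z**2*cos(z) - 6*z*sin(z) - 6*cos(z).
Then F(pi/6) - F(0) = (-3*sqrt(3) - pi/2 + sqrt(3)*pi**2/24) - (-6) = -3*sqrt(3) - pi/2 + sqrt(3)*pi**2/24 + 6.

-3*sqrt(3) - pi/2 + sqrt(3)*pi**2/24 + 6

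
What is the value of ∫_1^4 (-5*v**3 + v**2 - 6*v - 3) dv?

-1407/4

By the power rule, an antiderivative is F(v) = -5*v**4/4 + v**3/3 - 3*v**2 - 3*v.
Then F(4) - F(1) = (-1076/3) - (-83/12) = -1407/4.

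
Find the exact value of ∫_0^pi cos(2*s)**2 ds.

pi/2

Use the identity cos^2(2*s) = (1 + cos(4*s))/2.
An antiderivative is F(s) = s/2 + sin(4*s)/8.
Then F(pi) - F(0) = (pi/2) - (0) = pi/2.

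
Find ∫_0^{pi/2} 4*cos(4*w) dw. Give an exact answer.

0

An antiderivative is F(w) = sin(4*w).
Then F(pi/2) - F(0) = (0) - (0) = 0.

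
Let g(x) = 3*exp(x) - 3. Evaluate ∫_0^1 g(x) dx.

-6 + 3*E

An antiderivative is F(x) = -3*x + 3*exp(x).
Then F(1) - F(0) = (-3 + 3*E) - (3) = -6 + 3*E.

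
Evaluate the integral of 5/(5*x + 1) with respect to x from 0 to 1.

Let u = 5*x + 1, so du = 5 dx. When x = 0, u = 1; when x = 1, u = 6.
The integral becomes ∫ 1/u du from 1 to 6, with antiderivative log(u).
Back in x: F(x) = log(5*x + 1).
Then F(1) - F(0) = (log(6)) - (0) = log(6).

log(6)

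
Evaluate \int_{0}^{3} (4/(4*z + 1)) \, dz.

log(13)

An antiderivative is F(z) = log(4*z + 1).
Then F(3) - F(0) = (log(13)) - (0) = log(13).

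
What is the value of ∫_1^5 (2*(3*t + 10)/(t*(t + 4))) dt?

Factor the denominator: t**2 + 4*t = (t + 4)t.
Partial fractions: 2*(3*t + 10)/(t*(t + 4)) = 1/(t + 4) + 5/t.
An antiderivative is F(t) = 5*log(t) + log(t + 4).
Then F(5) - F(1) = (2*log(3) + 5*log(5)) - (log(5)) = 2*log(3) + 4*log(5).

2*log(3) + 4*log(5)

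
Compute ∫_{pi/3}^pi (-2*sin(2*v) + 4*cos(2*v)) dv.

3/2 - sqrt(3)

An antiderivative is F(v) = 2*sin(2*v) + cos(2*v).
Then F(pi) - F(pi/3) = (1) - (-1/2 + sqrt(3)) = 3/2 - sqrt(3).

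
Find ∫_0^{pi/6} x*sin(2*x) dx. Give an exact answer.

Integrate by parts once (u = x, dv = sin(2*x) dx).
An antiderivative is F(x) = -x*cos(2*x)/2 + sin(2*x)/4.
Then F(pi/6) - F(0) = (-pi/24 + sqrt(3)/8) - (0) = -pi/24 + sqrt(3)/8.

-pi/24 + sqrt(3)/8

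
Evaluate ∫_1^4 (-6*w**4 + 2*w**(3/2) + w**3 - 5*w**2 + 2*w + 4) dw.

By the power rule, an antiderivative is F(w) = 4*w**(5/2)/5 - 6*w**5/5 + w**4/4 - 5*w**3/3 + w**2 + 4*w.
Then F(4) - F(1) = (-18208/15) - (191/60) = -24341/20.

-24341/20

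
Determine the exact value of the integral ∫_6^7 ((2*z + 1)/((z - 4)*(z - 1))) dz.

Factor the denominator: z**2 - 5*z + 4 = (z - 1)(z - 4).
Partial fractions: (2*z + 1)/((z - 4)*(z - 1)) = -1/(z - 1) + 3/(z - 4).
An antiderivative is F(z) = 3*log(z - 4) - log(z - 1).
Then F(7) - F(6) = (log(9/2)) - (log(8/5)) = log(45/16).

log(45/16)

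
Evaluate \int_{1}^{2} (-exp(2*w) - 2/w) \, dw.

An antiderivative is F(w) = -exp(2*w)/2 - 2*log(w).
Then F(2) - F(1) = (-exp(4)/2 - log(4)) - (-exp(2)/2) = -exp(4)/2 - log(4) + exp(2)/2.

-exp(4)/2 - log(4) + exp(2)/2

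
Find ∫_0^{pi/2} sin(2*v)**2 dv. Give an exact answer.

Use the identity sin^2(2*v) = (1 - cos(4*v))/2.
An antiderivative is F(v) = v/2 - sin(4*v)/8.
Then F(pi/2) - F(0) = (pi/4) - (0) = pi/4.

pi/4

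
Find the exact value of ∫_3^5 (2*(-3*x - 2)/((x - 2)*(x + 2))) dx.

Factor the denominator: x**2 - 4 = (x + 2)(x - 2).
Partial fractions: 2*(-3*x - 2)/((x - 2)*(x + 2)) = -2/(x + 2) - 4/(x - 2).
An antiderivative is F(x) = -4*log(x - 2) - 2*log(x + 2).
Then F(5) - F(3) = (-4*log(3) - 2*log(7)) - (-log(25)) = -4*log(3) - 2*log(7) + 2*log(5).

-4*log(3) - 2*log(7) + 2*log(5)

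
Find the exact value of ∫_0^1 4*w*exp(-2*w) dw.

Integrate by parts once (u = w, dv = 4*exp(-2*w) dw).
An antiderivative is F(w) = (-2*w - 1)*exp(-2*w).
Then F(1) - F(0) = (-3*exp(-2)) - (-1) = 1 - 3*exp(-2).

1 - 3*exp(-2)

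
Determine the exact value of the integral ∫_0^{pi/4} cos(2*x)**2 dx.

pi/8

Use the identity cos^2(2*x) = (1 + cos(4*x))/2.
An antiderivative is F(x) = x/2 + sin(4*x)/8.
Then F(pi/4) - F(0) = (pi/8) - (0) = pi/8.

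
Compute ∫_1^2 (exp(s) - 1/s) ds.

An antiderivative is F(s) = exp(s) - log(s).
Then F(2) - F(1) = (-log(2) + exp(2)) - (exp(1)) = -exp(1) - log(2) + exp(2).

-exp(1) - log(2) + exp(2)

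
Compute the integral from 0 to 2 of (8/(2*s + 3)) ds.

Let u = 2*s + 3, so du = 2 ds. When s = 0, u = 3; when s = 2, u = 7.
The integral becomes 4·∫ 1/u du from 3 to 7, with antiderivative 4*log(u).
Back in s: F(s) = 4*log(2*s + 3).
Then F(2) - F(0) = (4*log(7)) - (log(81)) = -4*log(3) + 4*log(7).

-4*log(3) + 4*log(7)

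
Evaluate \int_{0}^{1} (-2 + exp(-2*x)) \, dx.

-3/2 - exp(-2)/2

An antiderivative is F(x) = -2*x - exp(-2*x)/2.
Then F(1) - F(0) = (-2 - exp(-2)/2) - (-1/2) = -3/2 - exp(-2)/2.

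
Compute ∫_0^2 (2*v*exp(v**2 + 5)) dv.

-exp(5) + exp(9)

Let u = v**2 + 5, so du = 2*v dv. When v = 0, u = 5; when v = 2, u = 9.
The integral becomes ∫ exp(u) du from 5 to 9, with antiderivative exp(u).
Back in v: F(v) = exp(v**2 + 5).
Then F(2) - F(0) = (exp(9)) - (exp(5)) = -exp(5) + exp(9).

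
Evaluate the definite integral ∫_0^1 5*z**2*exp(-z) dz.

Integrate by parts twice (u = z^2, dv = 5*exp(-z) dz).
An antiderivative is F(z) = (-5*z**2 - 10*z - 10)*exp(-z).
Then F(1) - F(0) = (-25*exp(-1)) - (-10) = 10 - 25*exp(-1).

10 - 25*exp(-1)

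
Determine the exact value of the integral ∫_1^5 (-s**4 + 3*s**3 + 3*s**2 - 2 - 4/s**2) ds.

By the power rule, an antiderivative is F(s) = -s**5/5 + 3*s**4/4 + s**3 - 2*s + 4/s.
Then F(5) - F(1) = (-809/20) - (71/20) = -44.

-44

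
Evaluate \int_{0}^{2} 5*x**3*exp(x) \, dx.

Integrate by parts 3 times (u = x^3, dv = 5*exp(x) dx).
An antiderivative is F(x) = (5*x**3 - 15*x**2 + 30*x - 30)*exp(x).
Then F(2) - F(0) = (10*exp(2)) - (-30) = 30 + 10*exp(2).

30 + 10*exp(2)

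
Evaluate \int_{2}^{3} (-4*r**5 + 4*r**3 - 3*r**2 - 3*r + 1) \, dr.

-2423/6

By the power rule, an antiderivative is F(r) = -2*r**6/3 + r**4 - r**3 - 3*r**2/2 + r.
Then F(3) - F(2) = (-885/2) - (-116/3) = -2423/6.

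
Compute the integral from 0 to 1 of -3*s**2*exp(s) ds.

Integrate by parts twice (u = s^2, dv = -3*exp(s) ds).
An antiderivative is F(s) = (-3*s**2 + 6*s - 6)*exp(s).
Then F(1) - F(0) = (-3*E) - (-6) = 6 - 3*E.

6 - 3*E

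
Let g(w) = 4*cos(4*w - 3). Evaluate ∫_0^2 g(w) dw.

sin(5) + sin(3)

Let u = 4*w - 3, so du = 4 dw. When w = 0, u = -3; when w = 2, u = 5.
The integral becomes ∫ cos(u) du from -3 to 5, with antiderivative sin(u).
Back in w: F(w) = sin(4*w - 3).
Then F(2) - F(0) = (sin(5)) - (-sin(3)) = sin(5) + sin(3).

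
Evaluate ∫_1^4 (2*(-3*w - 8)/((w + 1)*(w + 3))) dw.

Factor the denominator: w**2 + 4*w + 3 = (w + 3)(w + 1).
Partial fractions: 2*(-3*w - 8)/((w + 1)*(w + 3)) = -1/(w + 3) - 5/(w + 1).
An antiderivative is F(w) = -5*log(w + 1) - log(w + 3).
Then F(4) - F(1) = (-5*log(5) - log(7)) - (-7*log(2)) = -5*log(5) - log(7) + 7*log(2).

-5*log(5) - log(7) + 7*log(2)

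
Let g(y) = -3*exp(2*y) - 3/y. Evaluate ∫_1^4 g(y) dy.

An antiderivative is F(y) = -3*exp(2*y)/2 - 3*log(y).
Then F(4) - F(1) = (-3*exp(8)/2 - log(64)) - (-3*exp(2)/2) = -3*exp(8)/2 - log(64) + 3*exp(2)/2.

-3*exp(8)/2 - log(64) + 3*exp(2)/2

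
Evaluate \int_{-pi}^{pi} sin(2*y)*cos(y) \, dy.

Use the identity sin(2*y)cos(y) = [sin(3*y) + sin(y)]/2.
An antiderivative is F(y) = -cos(y)/2 - cos(3*y)/6.
Then F(pi) - F(-pi) = (2/3) - (2/3) = 0.

0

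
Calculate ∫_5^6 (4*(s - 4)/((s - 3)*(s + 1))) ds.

Factor the denominator: s**2 - 2*s - 3 = (s + 1)(s - 3).
Partial fractions: 4*(s - 4)/((s - 3)*(s + 1)) = 5/(s + 1) - 1/(s - 3).
An antiderivative is F(s) = -log(s - 3) + 5*log(s + 1).
Then F(6) - F(5) = (-log(3) + 5*log(7)) - (4*log(2) + 5*log(3)) = -6*log(3) - 4*log(2) + 5*log(7).

-6*log(3) - 4*log(2) + 5*log(7)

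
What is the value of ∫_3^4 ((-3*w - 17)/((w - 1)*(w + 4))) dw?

Factor the denominator: w**2 + 3*w - 4 = (w + 4)(w - 1).
Partial fractions: (-3*w - 17)/((w - 1)*(w + 4)) = 1/(w + 4) - 4/(w - 1).
An antiderivative is F(w) = -4*log(w - 1) + log(w + 4).
Then F(4) - F(3) = (log(8/81)) - (log(7/16)) = -4*log(3) - log(7) + 7*log(2).

-4*log(3) - log(7) + 7*log(2)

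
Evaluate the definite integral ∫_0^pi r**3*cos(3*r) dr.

Integrate by parts 3 times (u = r^3, dv = cos(3*r) dr).
An antiderivative is F(r) = r**3*sin(3*r)/3 + r**2*cos(3*r)/3 - 2*r*sin(3*r)/9 - 2*cos(3*r)/27.
Then F(pi) - F(0) = (2/27 - pi**2/3) - (-2/27) = 4/27 - pi**2/3.

4/27 - pi**2/3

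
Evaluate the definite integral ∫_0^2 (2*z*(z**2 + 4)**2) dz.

448/3

Let u = z**2 + 4, so du = 2*z dz. When z = 0, u = 4; when z = 2, u = 8.
The integral becomes ∫ u**2 du from 4 to 8, with antiderivative u**3/3.
Back in z: F(z) = (z**2 + 4)**3/3.
Then F(2) - F(0) = (512/3) - (64/3) = 448/3.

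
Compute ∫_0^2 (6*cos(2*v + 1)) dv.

Let u = 2*v + 1, so du = 2 dv. When v = 0, u = 1; when v = 2, u = 5.
The integral becomes 3·∫ cos(u) du from 1 to 5, with antiderivative 3*sin(u).
Back in v: F(v) = 3*sin(2*v + 1).
Then F(2) - F(0) = (3*sin(5)) - (3*sin(1)) = 3*sin(5) - 3*sin(1).

3*sin(5) - 3*sin(1)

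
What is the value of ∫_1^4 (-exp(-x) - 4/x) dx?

An antiderivative is F(x) = -4*log(x) + exp(-x).
Then F(4) - F(1) = (-8*log(2) + exp(-4)) - (exp(-1)) = -8*log(2) - exp(-1) + exp(-4).

-8*log(2) - exp(-1) + exp(-4)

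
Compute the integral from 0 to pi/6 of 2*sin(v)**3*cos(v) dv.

1/32

Let u = sin(v), so du = cos(v) dv. When v = 0, u = 0; when v = pi/6, u = 1/2.
The integral becomes 2·∫ u**3 du from 0 to 1/2, with antiderivative u**4/2.
Back in v: F(v) = sin(v)**4/2.
Then F(pi/6) - F(0) = (1/32) - (0) = 1/32.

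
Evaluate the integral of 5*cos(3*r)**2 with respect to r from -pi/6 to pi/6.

Use the identity cos^2(3*r) = (1 + cos(6*r))/2.
An antiderivative is F(r) = 5*r/2 + 5*sin(6*r)/12.
Then F(pi/6) - F(-pi/6) = (5*pi/12) - (-5*pi/12) = 5*pi/6.

5*pi/6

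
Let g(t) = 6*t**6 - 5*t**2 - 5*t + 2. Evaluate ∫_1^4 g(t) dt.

194685/14

By the power rule, an antiderivative is F(t) = 6*t**7/7 - 5*t**3/3 - 5*t**2/2 + 2*t.
Then F(4) - F(1) = (292000/21) - (-55/42) = 194685/14.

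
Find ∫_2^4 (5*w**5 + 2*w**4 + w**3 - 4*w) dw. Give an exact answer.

18964/5

By the power rule, an antiderivative is F(w) = 5*w**6/6 + 2*w**5/5 + w**4/4 - 2*w**2.
Then F(4) - F(2) = (57824/15) - (932/15) = 18964/5.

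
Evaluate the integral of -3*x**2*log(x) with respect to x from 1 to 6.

Integrate by parts once (u = ln x, dv = -3*x**2 dx).
An antiderivative is F(x) = -x**3*(3*log(x) - 1)/3.
Then F(6) - F(1) = (-216*log(3) - 216*log(2) + 72) - (1/3) = -216*log(3) - 216*log(2) + 215/3.

-216*log(3) - 216*log(2) + 215/3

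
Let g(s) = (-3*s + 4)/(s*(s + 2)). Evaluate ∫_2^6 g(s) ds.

log(9/32)

Factor the denominator: s**2 + 2*s = (s + 2)s.
Partial fractions: (-3*s + 4)/(s*(s + 2)) = -5/(s + 2) + 2/s.
An antiderivative is F(s) = 2*log(s) - 5*log(s + 2).
Then F(6) - F(2) = (-13*log(2) + 2*log(3)) - (-8*log(2)) = log(9/32).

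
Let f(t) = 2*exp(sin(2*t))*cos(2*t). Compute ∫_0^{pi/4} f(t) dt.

Let u = sin(2*t), so du = 2*cos(2*t) dt. When t = 0, u = 0; when t = pi/4, u = 1.
The integral becomes ∫ exp(u) du from 0 to 1, with antiderivative exp(u).
Back in t: F(t) = exp(sin(2*t)).
Then F(pi/4) - F(0) = (E) - (1) = -1 + E.

-1 + E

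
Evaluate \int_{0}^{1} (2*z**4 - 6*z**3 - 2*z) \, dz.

-21/10

By the power rule, an antiderivative is F(z) = 2*z**5/5 - 3*z**4/2 - z**2.
Then F(1) - F(0) = (-21/10) - (0) = -21/10.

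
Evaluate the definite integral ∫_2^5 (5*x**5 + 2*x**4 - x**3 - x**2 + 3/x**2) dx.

By the power rule, an antiderivative is F(x) = 5*x**6/6 + 2*x**5/5 - x**4/4 - x**3/3 - 3/x.
Then F(5) - F(2) = (844339/60) - (1739/30) = 280287/20.

280287/20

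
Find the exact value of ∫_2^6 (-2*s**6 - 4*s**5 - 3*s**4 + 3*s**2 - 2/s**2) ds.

By the power rule, an antiderivative is F(s) = -2*s**7/7 - 2*s**6/3 - 3*s**5/5 + s**3 + 2/s.
Then F(6) - F(2) = (-12131173/105) - (-9391/105) = -4040594/35.

-4040594/35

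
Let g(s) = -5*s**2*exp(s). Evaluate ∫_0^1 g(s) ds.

10 - 5*E

Integrate by parts twice (u = s^2, dv = -5*exp(s) ds).
An antiderivative is F(s) = (-5*s**2 + 10*s - 10)*exp(s).
Then F(1) - F(0) = (-5*E) - (-10) = 10 - 5*E.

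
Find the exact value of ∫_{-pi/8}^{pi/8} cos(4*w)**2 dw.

pi/8

Use the identity cos^2(4*w) = (1 + cos(8*w))/2.
An antiderivative is F(w) = w/2 + sin(8*w)/16.
Then F(pi/8) - F(-pi/8) = (pi/16) - (-pi/16) = pi/8.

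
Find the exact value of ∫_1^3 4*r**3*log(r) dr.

-20 + 81*log(3)

Integrate by parts once (u = ln r, dv = 4*r**3 dr).
An antiderivative is F(r) = r**4*(4*log(r) - 1)/4.
Then F(3) - F(1) = (-81/4 + 81*log(3)) - (-1/4) = -20 + 81*log(3).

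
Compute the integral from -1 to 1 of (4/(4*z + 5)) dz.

log(9)

An antiderivative is F(z) = log(4*z + 5).
Then F(1) - F(-1) = (log(9)) - (0) = log(9).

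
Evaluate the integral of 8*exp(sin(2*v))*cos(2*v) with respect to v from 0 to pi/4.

Let u = sin(2*v), so du = 2*cos(2*v) dv. When v = 0, u = 0; when v = pi/4, u = 1.
The integral becomes 4·∫ exp(u) du from 0 to 1, with antiderivative 4*exp(u).
Back in v: F(v) = 4*exp(sin(2*v)).
Then F(pi/4) - F(0) = (4*E) - (4) = -4 + 4*E.

-4 + 4*E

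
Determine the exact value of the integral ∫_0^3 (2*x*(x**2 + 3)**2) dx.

Let u = x**2 + 3, so du = 2*x dx. When x = 0, u = 3; when x = 3, u = 12.
The integral becomes ∫ u**2 du from 3 to 12, with antiderivative u**3/3.
Back in x: F(x) = (x**2 + 3)**3/3.
Then F(3) - F(0) = (576) - (9) = 567.

567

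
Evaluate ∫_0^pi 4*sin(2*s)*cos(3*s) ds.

Use the identity sin(2*s)cos(3*s) = [sin(5*s) + sin(-s)]/2.
An antiderivative is F(s) = 2*cos(s) - 2*cos(5*s)/5.
Then F(pi) - F(0) = (-8/5) - (8/5) = -16/5.

-16/5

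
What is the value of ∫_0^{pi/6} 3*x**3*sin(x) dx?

-9 - sqrt(3)*pi**3/144 + pi**2/8 + 3*sqrt(3)*pi/2

Integrate by parts 3 times (u = x^3, dv = 3*sin(x) dx).
An antiderivative is F(x) = -3*x**3*cos(x) + 9*x**2*sin(x) + 18*x*cos(x) - 18*sin(x).
Then F(pi/6) - F(0) = (-9 - sqrt(3)*pi**3/144 + pi**2/8 + 3*sqrt(3)*pi/2) - (0) = -9 - sqrt(3)*pi**3/144 + pi**2/8 + 3*sqrt(3)*pi/2.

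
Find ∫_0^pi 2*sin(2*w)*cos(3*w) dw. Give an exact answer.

Use the identity sin(2*w)cos(3*w) = [sin(5*w) + sin(-w)]/2.
An antiderivative is F(w) = cos(w) - cos(5*w)/5.
Then F(pi) - F(0) = (-4/5) - (4/5) = -8/5.

-8/5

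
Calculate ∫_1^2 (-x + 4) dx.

5/2

By the power rule, an antiderivative is F(x) = -x**2/2 + 4*x.
Then F(2) - F(1) = (6) - (7/2) = 5/2.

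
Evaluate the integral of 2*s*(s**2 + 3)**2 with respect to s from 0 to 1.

37/3

Let u = s**2 + 3, so du = 2*s ds. When s = 0, u = 3; when s = 1, u = 4.
The integral becomes ∫ u**2 du from 3 to 4, with antiderivative u**3/3.
Back in s: F(s) = (s**2 + 3)**3/3.
Then F(1) - F(0) = (64/3) - (9) = 37/3.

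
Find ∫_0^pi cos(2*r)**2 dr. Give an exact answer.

Use the identity cos^2(2*r) = (1 + cos(4*r))/2.
An antiderivative is F(r) = r/2 + sin(4*r)/8.
Then F(pi) - F(0) = (pi/2) - (0) = pi/2.

pi/2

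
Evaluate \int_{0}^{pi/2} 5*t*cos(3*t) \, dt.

Integrate by parts once (u = t, dv = 5*cos(3*t) dt).
An antiderivative is F(t) = 5*t*sin(3*t)/3 + 5*cos(3*t)/9.
Then F(pi/2) - F(0) = (-5*pi/6) - (5/9) = -5*pi/6 - 5/9.

-5*pi/6 - 5/9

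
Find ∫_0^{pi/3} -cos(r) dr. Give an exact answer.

An antiderivative is F(r) = -sin(r).
Then F(pi/3) - F(0) = (-sqrt(3)/2) - (0) = -sqrt(3)/2.

-sqrt(3)/2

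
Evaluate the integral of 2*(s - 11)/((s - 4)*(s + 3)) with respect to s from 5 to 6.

Factor the denominator: s**2 - s - 12 = (s + 3)(s - 4).
Partial fractions: 2*(s - 11)/((s - 4)*(s + 3)) = 4/(s + 3) - 2/(s - 4).
An antiderivative is F(s) = -2*log(s - 4) + 4*log(s + 3).
Then F(6) - F(5) = (-2*log(2) + 8*log(3)) - (12*log(2)) = -14*log(2) + 8*log(3).

-14*log(2) + 8*log(3)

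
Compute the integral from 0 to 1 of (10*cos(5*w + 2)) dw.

Let u = 5*w + 2, so du = 5 dw. When w = 0, u = 2; when w = 1, u = 7.
The integral becomes 2·∫ cos(u) du from 2 to 7, with antiderivative 2*sin(u).
Back in w: F(w) = 2*sin(5*w + 2).
Then F(1) - F(0) = (2*sin(7)) - (2*sin(2)) = -2*sin(2) + 2*sin(7).

-2*sin(2) + 2*sin(7)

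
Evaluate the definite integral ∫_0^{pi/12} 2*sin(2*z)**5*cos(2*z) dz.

1/384

Let u = sin(2*z), so du = 2*cos(2*z) dz. When z = 0, u = 0; when z = pi/12, u = 1/2.
The integral becomes ∫ u**5 du from 0 to 1/2, with antiderivative u**6/6.
Back in z: F(z) = sin(2*z)**6/6.
Then F(pi/12) - F(0) = (1/384) - (0) = 1/384.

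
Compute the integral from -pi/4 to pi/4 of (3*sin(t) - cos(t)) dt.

An antiderivative is F(t) = -sin(t) - 3*cos(t).
Then F(pi/4) - F(-pi/4) = (-2*sqrt(2)) - (-sqrt(2)) = -sqrt(2).

-sqrt(2)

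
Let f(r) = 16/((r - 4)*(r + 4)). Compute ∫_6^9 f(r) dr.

Factor the denominator: r**2 - 16 = (r + 4)(r - 4).
Partial fractions: 16/((r - 4)*(r + 4)) = -2/(r + 4) + 2/(r - 4).
An antiderivative is F(r) = 2*log(r - 4) - 2*log(r + 4).
Then F(9) - F(6) = (-2*log(13) + 2*log(5)) - (-log(25)) = -2*log(13) + 4*log(5).

-2*log(13) + 4*log(5)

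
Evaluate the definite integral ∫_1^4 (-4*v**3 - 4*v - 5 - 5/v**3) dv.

By the power rule, an antiderivative is F(v) = -v**4 - 2*v**2 - 5*v + 5/(2*v**2).
Then F(4) - F(1) = (-9851/32) - (-11/2) = -9675/32.

-9675/32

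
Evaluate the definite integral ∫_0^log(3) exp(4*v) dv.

Let u = exp(v), so du = exp(v) dv. When v = 0, u = 1; when v = log(3), u = 3.
The integral becomes ∫ u**3 du from 1 to 3, with antiderivative u**4/4.
Back in v: F(v) = exp(4*v)/4.
Then F(log(3)) - F(0) = (81/4) - (1/4) = 20.

20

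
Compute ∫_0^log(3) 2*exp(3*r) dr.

Let u = exp(r), so du = exp(r) dr. When r = 0, u = 1; when r = log(3), u = 3.
The integral becomes 2·∫ u**2 du from 1 to 3, with antiderivative 2*u**3/3.
Back in r: F(r) = 2*exp(3*r)/3.
Then F(log(3)) - F(0) = (18) - (2/3) = 52/3.

52/3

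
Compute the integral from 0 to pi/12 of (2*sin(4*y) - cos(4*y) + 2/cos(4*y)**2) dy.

An antiderivative is F(y) = -sin(4*y)/4 - cos(4*y)/2 + tan(4*y)/2.
Then F(pi/12) - F(0) = (-1/4 + 3*sqrt(3)/8) - (-1/2) = 1/4 + 3*sqrt(3)/8.

1/4 + 3*sqrt(3)/8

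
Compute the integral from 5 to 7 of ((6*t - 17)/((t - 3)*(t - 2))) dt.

-5*log(3) + log(2) + 5*log(5)

Factor the denominator: t**2 - 5*t + 6 = (t - 2)(t - 3).
Partial fractions: (6*t - 17)/((t - 3)*(t - 2)) = 5/(t - 2) + 1/(t - 3).
An antiderivative is F(t) = log(t - 3) + 5*log(t - 2).
Then F(7) - F(5) = (2*log(2) + 5*log(5)) - (log(2) + 5*log(3)) = -5*log(3) + log(2) + 5*log(5).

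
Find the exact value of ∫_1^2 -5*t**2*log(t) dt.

35/9 - 40*log(2)/3

Integrate by parts once (u = ln t, dv = -5*t**2 dt).
An antiderivative is F(t) = -5*t**3*(3*log(t) - 1)/9.
Then F(2) - F(1) = (40/9 - 40*log(2)/3) - (5/9) = 35/9 - 40*log(2)/3.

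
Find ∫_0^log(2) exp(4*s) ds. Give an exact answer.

Let u = exp(s), so du = exp(s) ds. When s = 0, u = 1; when s = log(2), u = 2.
The integral becomes ∫ u**3 du from 1 to 2, with antiderivative u**4/4.
Back in s: F(s) = exp(4*s)/4.
Then F(log(2)) - F(0) = (4) - (1/4) = 15/4.

15/4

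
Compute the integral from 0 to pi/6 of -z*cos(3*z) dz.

1/9 - pi/18

Integrate by parts once (u = z, dv = -cos(3*z) dz).
An antiderivative is F(z) = -z*sin(3*z)/3 - cos(3*z)/9.
Then F(pi/6) - F(0) = (-pi/18) - (-1/9) = 1/9 - pi/18.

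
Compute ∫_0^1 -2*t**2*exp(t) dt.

Integrate by parts twice (u = t^2, dv = -2*exp(t) dt).
An antiderivative is F(t) = (-2*t**2 + 4*t - 4)*exp(t).
Then F(1) - F(0) = (-2*E) - (-4) = 4 - 2*E.

4 - 2*E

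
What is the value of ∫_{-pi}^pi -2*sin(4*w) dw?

An antiderivative is F(w) = cos(4*w)/2.
Then F(pi) - F(-pi) = (1/2) - (1/2) = 0.

0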